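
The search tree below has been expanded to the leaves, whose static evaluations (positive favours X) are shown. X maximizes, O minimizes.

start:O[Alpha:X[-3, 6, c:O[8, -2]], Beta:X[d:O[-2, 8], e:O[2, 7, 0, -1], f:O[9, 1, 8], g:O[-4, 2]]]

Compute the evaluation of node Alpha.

6

c (O): min(8, -2) = -2
Alpha (X): max(-3, 6, -2) = 6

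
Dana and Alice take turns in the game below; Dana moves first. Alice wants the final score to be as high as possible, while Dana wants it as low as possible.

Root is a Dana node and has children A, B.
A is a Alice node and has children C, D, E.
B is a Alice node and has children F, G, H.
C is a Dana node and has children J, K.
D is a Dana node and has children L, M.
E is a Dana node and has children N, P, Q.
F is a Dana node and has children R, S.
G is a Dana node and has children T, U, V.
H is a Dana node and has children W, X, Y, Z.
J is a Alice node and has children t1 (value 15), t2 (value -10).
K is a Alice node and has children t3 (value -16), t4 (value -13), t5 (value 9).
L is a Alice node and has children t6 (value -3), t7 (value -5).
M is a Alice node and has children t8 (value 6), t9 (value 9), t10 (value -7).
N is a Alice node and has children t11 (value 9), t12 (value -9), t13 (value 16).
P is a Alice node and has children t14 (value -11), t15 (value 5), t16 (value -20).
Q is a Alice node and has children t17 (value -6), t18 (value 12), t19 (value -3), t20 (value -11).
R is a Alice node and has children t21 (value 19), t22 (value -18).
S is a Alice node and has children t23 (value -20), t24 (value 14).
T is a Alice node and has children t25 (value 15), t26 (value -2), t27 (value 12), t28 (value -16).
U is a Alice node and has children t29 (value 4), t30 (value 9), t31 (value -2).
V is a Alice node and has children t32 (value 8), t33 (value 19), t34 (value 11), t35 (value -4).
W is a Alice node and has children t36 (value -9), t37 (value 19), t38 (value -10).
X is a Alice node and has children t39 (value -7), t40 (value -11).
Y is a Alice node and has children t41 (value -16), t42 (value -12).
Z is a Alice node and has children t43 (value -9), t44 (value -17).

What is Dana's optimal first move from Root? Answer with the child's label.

A

J (Alice): max(15, -10) = 15
K (Alice): max(-16, -13, 9) = 9
C (Dana): min(15, 9) = 9
L (Alice): max(-3, -5) = -3
M (Alice): max(6, 9, -7) = 9
D (Dana): min(-3, 9) = -3
N (Alice): max(9, -9, 16) = 16
P (Alice): max(-11, 5, -20) = 5
Q (Alice): max(-6, 12, -3, -11) = 12
E (Dana): min(16, 5, 12) = 5
A (Alice): max(9, -3, 5) = 9
R (Alice): max(19, -18) = 19
S (Alice): max(-20, 14) = 14
F (Dana): min(19, 14) = 14
T (Alice): max(15, -2, 12, -16) = 15
U (Alice): max(4, 9, -2) = 9
V (Alice): max(8, 19, 11, -4) = 19
G (Dana): min(15, 9, 19) = 9
W (Alice): max(-9, 19, -10) = 19
X (Alice): max(-7, -11) = -7
Y (Alice): max(-16, -12) = -12
Z (Alice): max(-9, -17) = -9
H (Dana): min(19, -7, -12, -9) = -12
B (Alice): max(14, 9, -12) = 14
Root (Dana): min(9, 14) = 9
Dana at Root wants the lowest of {A=9, B=14}, so chooses A.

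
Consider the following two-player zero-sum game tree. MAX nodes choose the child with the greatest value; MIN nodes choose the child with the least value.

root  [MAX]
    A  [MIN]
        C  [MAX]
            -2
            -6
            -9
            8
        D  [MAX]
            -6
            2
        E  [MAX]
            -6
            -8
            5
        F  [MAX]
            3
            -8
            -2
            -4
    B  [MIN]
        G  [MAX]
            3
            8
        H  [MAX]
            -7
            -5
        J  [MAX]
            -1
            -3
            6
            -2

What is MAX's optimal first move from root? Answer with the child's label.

A

C (MAX): max(-2, -6, -9, 8) = 8
D (MAX): max(-6, 2) = 2
E (MAX): max(-6, -8, 5) = 5
F (MAX): max(3, -8, -2, -4) = 3
A (MIN): min(8, 2, 5, 3) = 2
G (MAX): max(3, 8) = 8
H (MAX): max(-7, -5) = -5
J (MAX): max(-1, -3, 6, -2) = 6
B (MIN): min(8, -5, 6) = -5
root (MAX): max(2, -5) = 2
MAX at root wants the highest of {A=2, B=-5}, so chooses A.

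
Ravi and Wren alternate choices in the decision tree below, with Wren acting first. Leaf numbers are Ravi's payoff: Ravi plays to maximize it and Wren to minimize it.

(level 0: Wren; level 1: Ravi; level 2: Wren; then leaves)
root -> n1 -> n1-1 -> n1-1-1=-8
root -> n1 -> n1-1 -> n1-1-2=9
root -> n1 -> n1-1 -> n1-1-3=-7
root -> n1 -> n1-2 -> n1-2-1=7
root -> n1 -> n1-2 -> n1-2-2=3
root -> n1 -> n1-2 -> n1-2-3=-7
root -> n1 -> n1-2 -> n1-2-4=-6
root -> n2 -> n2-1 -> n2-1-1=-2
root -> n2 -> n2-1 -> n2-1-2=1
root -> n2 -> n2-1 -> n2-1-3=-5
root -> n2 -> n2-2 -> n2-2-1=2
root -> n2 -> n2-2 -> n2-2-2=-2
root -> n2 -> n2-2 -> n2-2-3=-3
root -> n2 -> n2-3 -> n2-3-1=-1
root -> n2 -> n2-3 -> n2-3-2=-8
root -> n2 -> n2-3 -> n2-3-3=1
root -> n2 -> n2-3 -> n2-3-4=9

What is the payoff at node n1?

-7

n1-1 (Wren): min(-8, 9, -7) = -8
n1-2 (Wren): min(7, 3, -7, -6) = -7
n1 (Ravi): max(-8, -7) = -7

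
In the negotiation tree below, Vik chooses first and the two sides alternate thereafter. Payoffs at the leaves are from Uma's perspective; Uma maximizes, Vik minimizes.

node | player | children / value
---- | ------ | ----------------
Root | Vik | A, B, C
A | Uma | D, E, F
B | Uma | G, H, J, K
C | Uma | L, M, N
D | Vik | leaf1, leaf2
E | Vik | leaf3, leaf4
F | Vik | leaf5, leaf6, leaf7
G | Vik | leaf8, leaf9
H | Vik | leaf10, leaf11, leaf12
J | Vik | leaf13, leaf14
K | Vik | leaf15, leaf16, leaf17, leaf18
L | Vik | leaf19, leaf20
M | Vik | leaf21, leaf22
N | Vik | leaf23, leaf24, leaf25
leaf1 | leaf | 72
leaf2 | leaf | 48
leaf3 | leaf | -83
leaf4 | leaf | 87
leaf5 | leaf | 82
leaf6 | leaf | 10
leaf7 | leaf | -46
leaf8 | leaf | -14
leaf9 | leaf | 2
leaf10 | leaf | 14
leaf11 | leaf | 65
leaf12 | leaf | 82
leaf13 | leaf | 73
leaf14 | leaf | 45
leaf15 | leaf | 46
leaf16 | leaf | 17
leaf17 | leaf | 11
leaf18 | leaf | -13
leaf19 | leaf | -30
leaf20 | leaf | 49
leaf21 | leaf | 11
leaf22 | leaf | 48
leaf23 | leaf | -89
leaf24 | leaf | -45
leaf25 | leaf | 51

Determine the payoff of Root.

D (Vik): min(72, 48) = 48
E (Vik): min(-83, 87) = -83
F (Vik): min(82, 10, -46) = -46
A (Uma): max(48, -83, -46) = 48
G (Vik): min(-14, 2) = -14
H (Vik): min(14, 65, 82) = 14
J (Vik): min(73, 45) = 45
K (Vik): min(46, 17, 11, -13) = -13
B (Uma): max(-14, 14, 45, -13) = 45
L (Vik): min(-30, 49) = -30
M (Vik): min(11, 48) = 11
N (Vik): min(-89, -45, 51) = -89
C (Uma): max(-30, 11, -89) = 11
Root (Vik): min(48, 45, 11) = 11

11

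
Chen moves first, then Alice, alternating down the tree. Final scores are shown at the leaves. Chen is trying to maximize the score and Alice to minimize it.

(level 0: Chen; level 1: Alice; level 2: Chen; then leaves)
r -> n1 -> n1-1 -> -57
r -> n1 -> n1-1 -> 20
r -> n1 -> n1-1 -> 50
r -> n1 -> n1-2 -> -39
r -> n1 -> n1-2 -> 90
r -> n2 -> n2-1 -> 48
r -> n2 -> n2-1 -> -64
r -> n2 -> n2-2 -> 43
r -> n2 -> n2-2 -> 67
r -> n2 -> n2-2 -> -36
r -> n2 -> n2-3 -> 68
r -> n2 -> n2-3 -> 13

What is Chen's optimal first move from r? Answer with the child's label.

n1-1 (Chen): max(-57, 20, 50) = 50
n1-2 (Chen): max(-39, 90) = 90
n1 (Alice): min(50, 90) = 50
n2-1 (Chen): max(48, -64) = 48
n2-2 (Chen): max(43, 67, -36) = 67
n2-3 (Chen): max(68, 13) = 68
n2 (Alice): min(48, 67, 68) = 48
r (Chen): max(50, 48) = 50
Chen at r wants the highest of {n1=50, n2=48}, so chooses n1.

n1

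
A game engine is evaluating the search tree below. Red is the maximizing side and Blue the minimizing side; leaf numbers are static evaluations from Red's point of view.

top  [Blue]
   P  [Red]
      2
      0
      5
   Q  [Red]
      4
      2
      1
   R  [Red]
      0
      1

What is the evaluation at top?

P (Red): max(2, 0, 5) = 5
Q (Red): max(4, 2, 1) = 4
R (Red): max(0, 1) = 1
top (Blue): min(5, 4, 1) = 1

1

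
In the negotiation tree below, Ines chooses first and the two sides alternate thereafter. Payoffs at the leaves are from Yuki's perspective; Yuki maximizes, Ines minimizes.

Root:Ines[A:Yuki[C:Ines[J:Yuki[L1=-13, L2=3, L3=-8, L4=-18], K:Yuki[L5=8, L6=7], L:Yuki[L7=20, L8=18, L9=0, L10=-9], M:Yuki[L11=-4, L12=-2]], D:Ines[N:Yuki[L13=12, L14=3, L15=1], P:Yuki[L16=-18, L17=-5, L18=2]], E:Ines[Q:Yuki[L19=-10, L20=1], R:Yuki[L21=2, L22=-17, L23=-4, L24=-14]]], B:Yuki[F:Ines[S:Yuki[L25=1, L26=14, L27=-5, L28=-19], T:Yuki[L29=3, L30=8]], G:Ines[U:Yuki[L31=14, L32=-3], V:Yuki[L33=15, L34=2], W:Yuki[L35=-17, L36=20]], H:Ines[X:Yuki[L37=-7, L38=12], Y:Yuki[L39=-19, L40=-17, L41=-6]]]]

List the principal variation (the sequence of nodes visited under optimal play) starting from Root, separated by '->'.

Root -> A -> D -> P -> L18

J (Yuki): max(-13, 3, -8, -18) = 3
K (Yuki): max(8, 7) = 8
L (Yuki): max(20, 18, 0, -9) = 20
M (Yuki): max(-4, -2) = -2
C (Ines): min(3, 8, 20, -2) = -2
N (Yuki): max(12, 3, 1) = 12
P (Yuki): max(-18, -5, 2) = 2
D (Ines): min(12, 2) = 2
Q (Yuki): max(-10, 1) = 1
R (Yuki): max(2, -17, -4, -14) = 2
E (Ines): min(1, 2) = 1
A (Yuki): max(-2, 2, 1) = 2
S (Yuki): max(1, 14, -5, -19) = 14
T (Yuki): max(3, 8) = 8
F (Ines): min(14, 8) = 8
U (Yuki): max(14, -3) = 14
V (Yuki): max(15, 2) = 15
W (Yuki): max(-17, 20) = 20
G (Ines): min(14, 15, 20) = 14
X (Yuki): max(-7, 12) = 12
Y (Yuki): max(-19, -17, -6) = -6
H (Ines): min(12, -6) = -6
B (Yuki): max(8, 14, -6) = 14
Root (Ines): min(2, 14) = 2
At Root, Ines picks A (lowest: 2).
At A, Yuki picks D (highest: 2).
At D, Ines picks P (lowest: 2).
At P, Yuki picks L18 (highest: 2).
Terminal value 2.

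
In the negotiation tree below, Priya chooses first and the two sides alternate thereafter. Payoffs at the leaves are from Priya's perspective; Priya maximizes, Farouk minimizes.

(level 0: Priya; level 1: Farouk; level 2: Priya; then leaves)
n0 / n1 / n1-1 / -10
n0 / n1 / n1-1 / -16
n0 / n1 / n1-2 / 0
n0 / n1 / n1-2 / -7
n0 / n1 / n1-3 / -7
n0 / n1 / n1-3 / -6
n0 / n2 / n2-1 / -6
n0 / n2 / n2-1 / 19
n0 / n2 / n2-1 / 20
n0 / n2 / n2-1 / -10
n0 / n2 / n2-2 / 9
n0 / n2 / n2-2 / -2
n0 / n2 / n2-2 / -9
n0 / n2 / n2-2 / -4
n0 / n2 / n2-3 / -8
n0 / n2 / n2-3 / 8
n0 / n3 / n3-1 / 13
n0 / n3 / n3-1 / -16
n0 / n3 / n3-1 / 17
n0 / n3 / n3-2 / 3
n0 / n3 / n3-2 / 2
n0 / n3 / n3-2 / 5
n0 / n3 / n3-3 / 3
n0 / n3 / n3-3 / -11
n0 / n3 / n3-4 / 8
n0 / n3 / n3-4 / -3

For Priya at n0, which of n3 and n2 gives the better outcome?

n3-1 (Priya): max(13, -16, 17) = 17
n3-2 (Priya): max(3, 2, 5) = 5
n3-3 (Priya): max(3, -11) = 3
n3-4 (Priya): max(8, -3) = 8
n3 (Farouk): min(17, 5, 3, 8) = 3
n2-1 (Priya): max(-6, 19, 20, -10) = 20
n2-2 (Priya): max(9, -2, -9, -4) = 9
n2-3 (Priya): max(-8, 8) = 8
n2 (Farouk): min(20, 9, 8) = 8
Priya prefers the higher value; n3=3, n2=8. n2 is better since 8 > 3.

n2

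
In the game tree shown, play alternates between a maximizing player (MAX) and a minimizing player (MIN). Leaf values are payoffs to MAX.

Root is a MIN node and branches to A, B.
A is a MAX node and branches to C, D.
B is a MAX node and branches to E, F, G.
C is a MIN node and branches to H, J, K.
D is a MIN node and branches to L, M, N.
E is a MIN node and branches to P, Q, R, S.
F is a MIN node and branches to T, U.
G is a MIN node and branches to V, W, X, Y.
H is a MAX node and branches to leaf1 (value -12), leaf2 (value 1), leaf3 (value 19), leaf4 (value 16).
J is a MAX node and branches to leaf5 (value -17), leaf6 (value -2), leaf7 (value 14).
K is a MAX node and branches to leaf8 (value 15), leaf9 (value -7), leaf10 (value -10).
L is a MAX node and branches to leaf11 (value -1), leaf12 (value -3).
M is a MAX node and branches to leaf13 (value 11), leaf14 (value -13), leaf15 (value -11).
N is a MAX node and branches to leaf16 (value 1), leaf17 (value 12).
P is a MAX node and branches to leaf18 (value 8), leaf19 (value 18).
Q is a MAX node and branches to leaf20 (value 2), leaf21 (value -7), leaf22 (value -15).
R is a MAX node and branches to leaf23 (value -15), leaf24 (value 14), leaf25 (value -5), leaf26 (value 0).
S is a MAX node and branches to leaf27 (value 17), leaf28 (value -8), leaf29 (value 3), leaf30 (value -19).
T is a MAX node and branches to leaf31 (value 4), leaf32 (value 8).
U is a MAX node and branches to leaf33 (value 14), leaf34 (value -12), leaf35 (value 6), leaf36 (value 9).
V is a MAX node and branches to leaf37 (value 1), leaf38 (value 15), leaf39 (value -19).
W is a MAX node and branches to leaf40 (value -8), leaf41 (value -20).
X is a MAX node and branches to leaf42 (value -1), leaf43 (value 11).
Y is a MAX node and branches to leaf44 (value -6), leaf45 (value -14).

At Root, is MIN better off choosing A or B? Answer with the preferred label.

B

H (MAX): max(-12, 1, 19, 16) = 19
J (MAX): max(-17, -2, 14) = 14
K (MAX): max(15, -7, -10) = 15
C (MIN): min(19, 14, 15) = 14
L (MAX): max(-1, -3) = -1
M (MAX): max(11, -13, -11) = 11
N (MAX): max(1, 12) = 12
D (MIN): min(-1, 11, 12) = -1
A (MAX): max(14, -1) = 14
P (MAX): max(8, 18) = 18
Q (MAX): max(2, -7, -15) = 2
R (MAX): max(-15, 14, -5, 0) = 14
S (MAX): max(17, -8, 3, -19) = 17
E (MIN): min(18, 2, 14, 17) = 2
T (MAX): max(4, 8) = 8
U (MAX): max(14, -12, 6, 9) = 14
F (MIN): min(8, 14) = 8
V (MAX): max(1, 15, -19) = 15
W (MAX): max(-8, -20) = -8
X (MAX): max(-1, 11) = 11
Y (MAX): max(-6, -14) = -6
G (MIN): min(15, -8, 11, -6) = -8
B (MAX): max(2, 8, -8) = 8
MIN prefers the lower value; A=14, B=8. B is better since 8 < 14.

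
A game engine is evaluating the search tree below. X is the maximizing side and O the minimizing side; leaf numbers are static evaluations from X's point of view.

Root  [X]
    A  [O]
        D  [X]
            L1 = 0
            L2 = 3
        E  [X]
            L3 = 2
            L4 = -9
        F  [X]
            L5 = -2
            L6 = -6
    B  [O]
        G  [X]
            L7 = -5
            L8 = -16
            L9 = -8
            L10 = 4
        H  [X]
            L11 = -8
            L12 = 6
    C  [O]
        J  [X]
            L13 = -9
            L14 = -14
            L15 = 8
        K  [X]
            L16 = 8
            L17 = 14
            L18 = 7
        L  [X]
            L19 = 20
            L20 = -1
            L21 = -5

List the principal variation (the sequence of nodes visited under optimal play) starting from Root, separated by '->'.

Root -> C -> J -> L15

D (X): max(0, 3) = 3
E (X): max(2, -9) = 2
F (X): max(-2, -6) = -2
A (O): min(3, 2, -2) = -2
G (X): max(-5, -16, -8, 4) = 4
H (X): max(-8, 6) = 6
B (O): min(4, 6) = 4
J (X): max(-9, -14, 8) = 8
K (X): max(8, 14, 7) = 14
L (X): max(20, -1, -5) = 20
C (O): min(8, 14, 20) = 8
Root (X): max(-2, 4, 8) = 8
At Root, X picks C (highest: 8).
At C, O picks J (lowest: 8).
At J, X picks L15 (highest: 8).
Terminal value 8.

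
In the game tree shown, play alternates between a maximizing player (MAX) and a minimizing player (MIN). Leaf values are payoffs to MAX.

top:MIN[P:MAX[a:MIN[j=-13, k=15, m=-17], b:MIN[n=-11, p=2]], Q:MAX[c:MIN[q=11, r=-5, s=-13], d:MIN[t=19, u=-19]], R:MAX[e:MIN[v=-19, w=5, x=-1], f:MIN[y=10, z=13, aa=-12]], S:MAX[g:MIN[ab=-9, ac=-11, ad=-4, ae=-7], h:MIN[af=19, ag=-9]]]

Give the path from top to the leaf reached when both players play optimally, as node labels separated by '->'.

a (MIN): min(-13, 15, -17) = -17
b (MIN): min(-11, 2) = -11
P (MAX): max(-17, -11) = -11
c (MIN): min(11, -5, -13) = -13
d (MIN): min(19, -19) = -19
Q (MAX): max(-13, -19) = -13
e (MIN): min(-19, 5, -1) = -19
f (MIN): min(10, 13, -12) = -12
R (MAX): max(-19, -12) = -12
g (MIN): min(-9, -11, -4, -7) = -11
h (MIN): min(19, -9) = -9
S (MAX): max(-11, -9) = -9
top (MIN): min(-11, -13, -12, -9) = -13
At top, MIN picks Q (lowest: -13).
At Q, MAX picks c (highest: -13).
At c, MIN picks s (lowest: -13).
Terminal value -13.

top -> Q -> c -> s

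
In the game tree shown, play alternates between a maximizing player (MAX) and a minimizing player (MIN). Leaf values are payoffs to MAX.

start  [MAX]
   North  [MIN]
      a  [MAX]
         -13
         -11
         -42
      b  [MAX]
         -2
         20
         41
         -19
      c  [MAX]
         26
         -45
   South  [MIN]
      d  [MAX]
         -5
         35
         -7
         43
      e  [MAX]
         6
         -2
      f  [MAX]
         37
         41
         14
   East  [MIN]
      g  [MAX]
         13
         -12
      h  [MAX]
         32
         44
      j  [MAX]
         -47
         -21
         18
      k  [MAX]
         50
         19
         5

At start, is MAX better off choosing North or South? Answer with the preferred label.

a (MAX): max(-13, -11, -42) = -11
b (MAX): max(-2, 20, 41, -19) = 41
c (MAX): max(26, -45) = 26
North (MIN): min(-11, 41, 26) = -11
d (MAX): max(-5, 35, -7, 43) = 43
e (MAX): max(6, -2) = 6
f (MAX): max(37, 41, 14) = 41
South (MIN): min(43, 6, 41) = 6
MAX prefers the higher value; North=-11, South=6. South is better since 6 > -11.

South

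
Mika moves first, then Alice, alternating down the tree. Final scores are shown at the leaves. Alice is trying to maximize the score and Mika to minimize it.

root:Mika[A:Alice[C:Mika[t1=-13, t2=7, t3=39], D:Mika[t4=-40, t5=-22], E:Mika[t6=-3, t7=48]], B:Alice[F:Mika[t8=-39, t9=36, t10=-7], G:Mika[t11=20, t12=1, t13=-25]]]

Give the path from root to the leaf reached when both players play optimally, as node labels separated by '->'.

C (Mika): min(-13, 7, 39) = -13
D (Mika): min(-40, -22) = -40
E (Mika): min(-3, 48) = -3
A (Alice): max(-13, -40, -3) = -3
F (Mika): min(-39, 36, -7) = -39
G (Mika): min(20, 1, -25) = -25
B (Alice): max(-39, -25) = -25
root (Mika): min(-3, -25) = -25
At root, Mika picks B (lowest: -25).
At B, Alice picks G (highest: -25).
At G, Mika picks t13 (lowest: -25).
Terminal value -25.

root -> B -> G -> t13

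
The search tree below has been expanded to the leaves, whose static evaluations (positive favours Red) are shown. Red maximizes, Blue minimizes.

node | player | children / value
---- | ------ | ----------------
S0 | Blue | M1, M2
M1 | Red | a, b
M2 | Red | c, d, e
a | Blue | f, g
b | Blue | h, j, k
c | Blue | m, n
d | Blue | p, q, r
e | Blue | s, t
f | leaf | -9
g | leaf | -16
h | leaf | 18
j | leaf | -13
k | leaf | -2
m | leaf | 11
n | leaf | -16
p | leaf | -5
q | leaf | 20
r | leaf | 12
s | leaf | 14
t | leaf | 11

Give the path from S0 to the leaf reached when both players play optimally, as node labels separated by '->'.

S0 -> M1 -> b -> j

a (Blue): min(-9, -16) = -16
b (Blue): min(18, -13, -2) = -13
M1 (Red): max(-16, -13) = -13
c (Blue): min(11, -16) = -16
d (Blue): min(-5, 20, 12) = -5
e (Blue): min(14, 11) = 11
M2 (Red): max(-16, -5, 11) = 11
S0 (Blue): min(-13, 11) = -13
At S0, Blue picks M1 (lowest: -13).
At M1, Red picks b (highest: -13).
At b, Blue picks j (lowest: -13).
Terminal value -13.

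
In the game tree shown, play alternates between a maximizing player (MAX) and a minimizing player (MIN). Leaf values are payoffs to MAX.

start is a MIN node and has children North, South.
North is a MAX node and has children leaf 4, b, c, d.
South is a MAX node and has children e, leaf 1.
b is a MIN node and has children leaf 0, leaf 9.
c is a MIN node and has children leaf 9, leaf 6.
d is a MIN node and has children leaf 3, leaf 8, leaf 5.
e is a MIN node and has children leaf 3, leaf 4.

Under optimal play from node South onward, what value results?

3

e (MIN): min(3, 4) = 3
South (MAX): max(3, 1) = 3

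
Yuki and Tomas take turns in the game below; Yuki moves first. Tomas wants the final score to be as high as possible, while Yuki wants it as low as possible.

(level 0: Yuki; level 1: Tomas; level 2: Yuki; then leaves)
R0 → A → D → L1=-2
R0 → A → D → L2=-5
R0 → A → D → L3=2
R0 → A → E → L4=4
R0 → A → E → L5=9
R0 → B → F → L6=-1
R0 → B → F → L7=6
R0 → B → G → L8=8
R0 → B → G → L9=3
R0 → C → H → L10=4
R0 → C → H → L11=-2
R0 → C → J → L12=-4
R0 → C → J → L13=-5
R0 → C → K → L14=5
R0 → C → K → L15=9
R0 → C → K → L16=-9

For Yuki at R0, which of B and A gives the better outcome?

F (Yuki): min(-1, 6) = -1
G (Yuki): min(8, 3) = 3
B (Tomas): max(-1, 3) = 3
D (Yuki): min(-2, -5, 2) = -5
E (Yuki): min(4, 9) = 4
A (Tomas): max(-5, 4) = 4
Yuki prefers the lower value; B=3, A=4. B is better since 3 < 4.

B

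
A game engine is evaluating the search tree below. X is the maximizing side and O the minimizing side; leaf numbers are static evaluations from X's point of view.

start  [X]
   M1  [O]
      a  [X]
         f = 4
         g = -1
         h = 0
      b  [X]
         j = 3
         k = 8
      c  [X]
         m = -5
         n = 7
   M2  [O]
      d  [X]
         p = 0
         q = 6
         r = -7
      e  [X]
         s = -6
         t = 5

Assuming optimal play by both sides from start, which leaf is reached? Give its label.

t

a (X): max(4, -1, 0) = 4
b (X): max(3, 8) = 8
c (X): max(-5, 7) = 7
M1 (O): min(4, 8, 7) = 4
d (X): max(0, 6, -7) = 6
e (X): max(-6, 5) = 5
M2 (O): min(6, 5) = 5
start (X): max(4, 5) = 5
At start, X picks M2 (highest: 5).
At M2, O picks e (lowest: 5).
At e, X picks t (highest: 5).
Terminal value 5.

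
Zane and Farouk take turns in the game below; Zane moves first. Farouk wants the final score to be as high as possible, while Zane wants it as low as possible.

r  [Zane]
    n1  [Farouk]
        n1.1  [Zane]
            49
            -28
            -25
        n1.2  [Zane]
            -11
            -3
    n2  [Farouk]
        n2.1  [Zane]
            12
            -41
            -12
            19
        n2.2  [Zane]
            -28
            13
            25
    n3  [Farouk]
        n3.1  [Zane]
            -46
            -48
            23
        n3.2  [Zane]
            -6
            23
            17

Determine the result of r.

-28

n1.1 (Zane): min(49, -28, -25) = -28
n1.2 (Zane): min(-11, -3) = -11
n1 (Farouk): max(-28, -11) = -11
n2.1 (Zane): min(12, -41, -12, 19) = -41
n2.2 (Zane): min(-28, 13, 25) = -28
n2 (Farouk): max(-41, -28) = -28
n3.1 (Zane): min(-46, -48, 23) = -48
n3.2 (Zane): min(-6, 23, 17) = -6
n3 (Farouk): max(-48, -6) = -6
r (Zane): min(-11, -28, -6) = -28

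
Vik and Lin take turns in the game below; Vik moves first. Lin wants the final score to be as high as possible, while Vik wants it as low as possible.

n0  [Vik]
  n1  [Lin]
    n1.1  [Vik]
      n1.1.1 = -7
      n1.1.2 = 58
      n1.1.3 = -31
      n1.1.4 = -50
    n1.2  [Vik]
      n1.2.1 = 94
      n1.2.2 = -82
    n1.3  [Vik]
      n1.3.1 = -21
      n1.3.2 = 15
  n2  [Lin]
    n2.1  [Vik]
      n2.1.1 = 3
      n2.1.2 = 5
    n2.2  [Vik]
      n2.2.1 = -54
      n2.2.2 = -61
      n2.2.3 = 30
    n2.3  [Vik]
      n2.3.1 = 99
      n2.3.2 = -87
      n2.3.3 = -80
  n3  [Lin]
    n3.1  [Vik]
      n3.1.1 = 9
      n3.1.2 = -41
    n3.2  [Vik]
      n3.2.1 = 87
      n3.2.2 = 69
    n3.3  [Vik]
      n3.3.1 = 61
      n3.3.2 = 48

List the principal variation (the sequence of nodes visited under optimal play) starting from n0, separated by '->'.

n1.1 (Vik): min(-7, 58, -31, -50) = -50
n1.2 (Vik): min(94, -82) = -82
n1.3 (Vik): min(-21, 15) = -21
n1 (Lin): max(-50, -82, -21) = -21
n2.1 (Vik): min(3, 5) = 3
n2.2 (Vik): min(-54, -61, 30) = -61
n2.3 (Vik): min(99, -87, -80) = -87
n2 (Lin): max(3, -61, -87) = 3
n3.1 (Vik): min(9, -41) = -41
n3.2 (Vik): min(87, 69) = 69
n3.3 (Vik): min(61, 48) = 48
n3 (Lin): max(-41, 69, 48) = 69
n0 (Vik): min(-21, 3, 69) = -21
At n0, Vik picks n1 (lowest: -21).
At n1, Lin picks n1.3 (highest: -21).
At n1.3, Vik picks n1.3.1 (lowest: -21).
Terminal value -21.

n0 -> n1 -> n1.3 -> n1.3.1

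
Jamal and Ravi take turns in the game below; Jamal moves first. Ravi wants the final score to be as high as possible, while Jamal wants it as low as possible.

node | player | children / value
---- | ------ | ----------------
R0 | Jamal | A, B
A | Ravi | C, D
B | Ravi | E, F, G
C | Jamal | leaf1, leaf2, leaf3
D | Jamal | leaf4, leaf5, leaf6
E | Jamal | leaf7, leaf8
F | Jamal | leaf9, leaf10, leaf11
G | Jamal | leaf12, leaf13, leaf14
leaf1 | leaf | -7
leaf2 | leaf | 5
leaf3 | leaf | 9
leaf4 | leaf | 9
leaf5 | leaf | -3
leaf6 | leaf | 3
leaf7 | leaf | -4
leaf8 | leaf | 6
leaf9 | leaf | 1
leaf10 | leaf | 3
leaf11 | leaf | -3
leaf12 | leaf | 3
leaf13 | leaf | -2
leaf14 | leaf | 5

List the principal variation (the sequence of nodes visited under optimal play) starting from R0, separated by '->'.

C (Jamal): min(-7, 5, 9) = -7
D (Jamal): min(9, -3, 3) = -3
A (Ravi): max(-7, -3) = -3
E (Jamal): min(-4, 6) = -4
F (Jamal): min(1, 3, -3) = -3
G (Jamal): min(3, -2, 5) = -2
B (Ravi): max(-4, -3, -2) = -2
R0 (Jamal): min(-3, -2) = -3
At R0, Jamal picks A (lowest: -3).
At A, Ravi picks D (highest: -3).
At D, Jamal picks leaf5 (lowest: -3).
Terminal value -3.

R0 -> A -> D -> leaf5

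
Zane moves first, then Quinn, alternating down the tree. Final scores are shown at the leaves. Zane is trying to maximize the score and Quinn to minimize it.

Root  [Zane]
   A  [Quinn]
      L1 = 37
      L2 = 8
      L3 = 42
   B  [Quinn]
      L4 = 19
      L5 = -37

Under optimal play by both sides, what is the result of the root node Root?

8

A (Quinn): min(37, 8, 42) = 8
B (Quinn): min(19, -37) = -37
Root (Zane): max(8, -37) = 8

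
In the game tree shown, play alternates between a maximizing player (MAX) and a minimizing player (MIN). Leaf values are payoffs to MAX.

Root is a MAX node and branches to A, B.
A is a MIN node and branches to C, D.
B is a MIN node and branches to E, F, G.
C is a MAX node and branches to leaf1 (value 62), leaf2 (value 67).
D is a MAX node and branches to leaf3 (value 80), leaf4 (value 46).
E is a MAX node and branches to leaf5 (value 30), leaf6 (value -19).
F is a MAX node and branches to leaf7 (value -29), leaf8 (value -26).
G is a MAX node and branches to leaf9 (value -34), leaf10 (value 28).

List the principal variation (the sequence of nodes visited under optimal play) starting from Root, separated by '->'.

Root -> A -> C -> leaf2

C (MAX): max(62, 67) = 67
D (MAX): max(80, 46) = 80
A (MIN): min(67, 80) = 67
E (MAX): max(30, -19) = 30
F (MAX): max(-29, -26) = -26
G (MAX): max(-34, 28) = 28
B (MIN): min(30, -26, 28) = -26
Root (MAX): max(67, -26) = 67
At Root, MAX picks A (highest: 67).
At A, MIN picks C (lowest: 67).
At C, MAX picks leaf2 (highest: 67).
Terminal value 67.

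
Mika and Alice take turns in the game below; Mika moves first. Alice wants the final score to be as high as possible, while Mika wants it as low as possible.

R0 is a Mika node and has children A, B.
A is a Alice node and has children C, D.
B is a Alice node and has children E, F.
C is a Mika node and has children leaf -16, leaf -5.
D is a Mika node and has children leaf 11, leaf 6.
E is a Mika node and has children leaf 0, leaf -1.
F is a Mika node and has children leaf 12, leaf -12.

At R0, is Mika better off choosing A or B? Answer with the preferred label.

B

C (Mika): min(-16, -5) = -16
D (Mika): min(11, 6) = 6
A (Alice): max(-16, 6) = 6
E (Mika): min(0, -1) = -1
F (Mika): min(12, -12) = -12
B (Alice): max(-1, -12) = -1
Mika prefers the lower value; A=6, B=-1. B is better since -1 < 6.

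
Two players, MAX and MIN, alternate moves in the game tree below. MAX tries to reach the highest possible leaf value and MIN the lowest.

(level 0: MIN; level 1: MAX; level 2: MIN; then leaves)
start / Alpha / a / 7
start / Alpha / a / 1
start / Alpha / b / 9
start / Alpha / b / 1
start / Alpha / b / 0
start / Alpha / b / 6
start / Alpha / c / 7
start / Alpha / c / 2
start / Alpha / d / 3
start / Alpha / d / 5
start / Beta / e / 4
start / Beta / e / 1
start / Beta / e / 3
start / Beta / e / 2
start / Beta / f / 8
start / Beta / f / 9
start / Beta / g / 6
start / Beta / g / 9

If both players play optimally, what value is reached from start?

3

a (MIN): min(7, 1) = 1
b (MIN): min(9, 1, 0, 6) = 0
c (MIN): min(7, 2) = 2
d (MIN): min(3, 5) = 3
Alpha (MAX): max(1, 0, 2, 3) = 3
e (MIN): min(4, 1, 3, 2) = 1
f (MIN): min(8, 9) = 8
g (MIN): min(6, 9) = 6
Beta (MAX): max(1, 8, 6) = 8
start (MIN): min(3, 8) = 3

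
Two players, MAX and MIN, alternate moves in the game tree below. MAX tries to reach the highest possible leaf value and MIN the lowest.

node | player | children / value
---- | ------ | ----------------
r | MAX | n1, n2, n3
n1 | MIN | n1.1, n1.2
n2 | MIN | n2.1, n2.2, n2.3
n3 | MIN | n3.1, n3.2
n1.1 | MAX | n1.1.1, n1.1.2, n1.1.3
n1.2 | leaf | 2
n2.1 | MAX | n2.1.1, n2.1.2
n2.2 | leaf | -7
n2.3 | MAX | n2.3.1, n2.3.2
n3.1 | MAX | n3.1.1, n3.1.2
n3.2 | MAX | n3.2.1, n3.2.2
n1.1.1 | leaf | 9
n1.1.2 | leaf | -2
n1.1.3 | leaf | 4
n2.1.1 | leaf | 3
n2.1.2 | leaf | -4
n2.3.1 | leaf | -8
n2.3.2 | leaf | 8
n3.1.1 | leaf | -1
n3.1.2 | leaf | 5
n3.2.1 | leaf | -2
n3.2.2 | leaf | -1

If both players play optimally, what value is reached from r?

n1.1 (MAX): max(9, -2, 4) = 9
n1 (MIN): min(9, 2) = 2
n2.1 (MAX): max(3, -4) = 3
n2.3 (MAX): max(-8, 8) = 8
n2 (MIN): min(3, -7, 8) = -7
n3.1 (MAX): max(-1, 5) = 5
n3.2 (MAX): max(-2, -1) = -1
n3 (MIN): min(5, -1) = -1
r (MAX): max(2, -7, -1) = 2

2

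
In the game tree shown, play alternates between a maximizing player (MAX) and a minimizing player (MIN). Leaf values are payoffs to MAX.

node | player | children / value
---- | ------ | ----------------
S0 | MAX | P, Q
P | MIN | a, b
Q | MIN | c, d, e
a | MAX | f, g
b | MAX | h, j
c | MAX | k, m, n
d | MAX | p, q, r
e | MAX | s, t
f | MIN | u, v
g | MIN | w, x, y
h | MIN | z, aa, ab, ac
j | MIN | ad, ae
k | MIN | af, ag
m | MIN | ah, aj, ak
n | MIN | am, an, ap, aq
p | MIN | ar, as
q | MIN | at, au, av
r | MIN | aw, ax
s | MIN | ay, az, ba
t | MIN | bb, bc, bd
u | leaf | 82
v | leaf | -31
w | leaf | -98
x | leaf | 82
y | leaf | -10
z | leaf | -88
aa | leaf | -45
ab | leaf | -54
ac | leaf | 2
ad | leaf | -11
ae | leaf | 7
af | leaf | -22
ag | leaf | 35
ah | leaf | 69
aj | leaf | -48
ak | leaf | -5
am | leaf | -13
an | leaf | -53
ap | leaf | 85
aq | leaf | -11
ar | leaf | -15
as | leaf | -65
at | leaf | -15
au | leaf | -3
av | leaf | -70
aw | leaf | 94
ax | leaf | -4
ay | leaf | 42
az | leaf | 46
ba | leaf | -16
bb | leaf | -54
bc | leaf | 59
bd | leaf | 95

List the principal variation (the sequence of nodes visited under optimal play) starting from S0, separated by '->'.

f (MIN): min(82, -31) = -31
g (MIN): min(-98, 82, -10) = -98
a (MAX): max(-31, -98) = -31
h (MIN): min(-88, -45, -54, 2) = -88
j (MIN): min(-11, 7) = -11
b (MAX): max(-88, -11) = -11
P (MIN): min(-31, -11) = -31
k (MIN): min(-22, 35) = -22
m (MIN): min(69, -48, -5) = -48
n (MIN): min(-13, -53, 85, -11) = -53
c (MAX): max(-22, -48, -53) = -22
p (MIN): min(-15, -65) = -65
q (MIN): min(-15, -3, -70) = -70
r (MIN): min(94, -4) = -4
d (MAX): max(-65, -70, -4) = -4
s (MIN): min(42, 46, -16) = -16
t (MIN): min(-54, 59, 95) = -54
e (MAX): max(-16, -54) = -16
Q (MIN): min(-22, -4, -16) = -22
S0 (MAX): max(-31, -22) = -22
At S0, MAX picks Q (highest: -22).
At Q, MIN picks c (lowest: -22).
At c, MAX picks k (highest: -22).
At k, MIN picks af (lowest: -22).
Terminal value -22.

S0 -> Q -> c -> k -> af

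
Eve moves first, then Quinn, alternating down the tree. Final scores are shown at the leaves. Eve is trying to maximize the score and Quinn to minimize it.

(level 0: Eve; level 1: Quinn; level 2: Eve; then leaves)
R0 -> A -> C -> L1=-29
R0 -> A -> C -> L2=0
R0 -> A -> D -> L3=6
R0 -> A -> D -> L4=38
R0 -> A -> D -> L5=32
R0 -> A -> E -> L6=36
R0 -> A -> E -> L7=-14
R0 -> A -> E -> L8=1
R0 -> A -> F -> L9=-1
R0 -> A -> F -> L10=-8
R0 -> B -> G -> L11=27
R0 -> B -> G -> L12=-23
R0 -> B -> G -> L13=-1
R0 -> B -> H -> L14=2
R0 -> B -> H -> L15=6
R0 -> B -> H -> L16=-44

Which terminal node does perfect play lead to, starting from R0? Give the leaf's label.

L15

C (Eve): max(-29, 0) = 0
D (Eve): max(6, 38, 32) = 38
E (Eve): max(36, -14, 1) = 36
F (Eve): max(-1, -8) = -1
A (Quinn): min(0, 38, 36, -1) = -1
G (Eve): max(27, -23, -1) = 27
H (Eve): max(2, 6, -44) = 6
B (Quinn): min(27, 6) = 6
R0 (Eve): max(-1, 6) = 6
At R0, Eve picks B (highest: 6).
At B, Quinn picks H (lowest: 6).
At H, Eve picks L15 (highest: 6).
Terminal value 6.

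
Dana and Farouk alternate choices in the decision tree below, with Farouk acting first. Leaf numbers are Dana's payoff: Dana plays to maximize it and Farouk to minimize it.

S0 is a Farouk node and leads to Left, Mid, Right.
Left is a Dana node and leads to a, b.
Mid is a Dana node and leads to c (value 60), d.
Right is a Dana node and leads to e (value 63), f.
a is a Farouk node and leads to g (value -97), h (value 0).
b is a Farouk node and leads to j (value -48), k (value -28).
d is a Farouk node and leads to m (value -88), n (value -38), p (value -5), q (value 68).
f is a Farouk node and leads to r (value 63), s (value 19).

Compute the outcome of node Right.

f (Farouk): min(63, 19) = 19
Right (Dana): max(63, 19) = 63

63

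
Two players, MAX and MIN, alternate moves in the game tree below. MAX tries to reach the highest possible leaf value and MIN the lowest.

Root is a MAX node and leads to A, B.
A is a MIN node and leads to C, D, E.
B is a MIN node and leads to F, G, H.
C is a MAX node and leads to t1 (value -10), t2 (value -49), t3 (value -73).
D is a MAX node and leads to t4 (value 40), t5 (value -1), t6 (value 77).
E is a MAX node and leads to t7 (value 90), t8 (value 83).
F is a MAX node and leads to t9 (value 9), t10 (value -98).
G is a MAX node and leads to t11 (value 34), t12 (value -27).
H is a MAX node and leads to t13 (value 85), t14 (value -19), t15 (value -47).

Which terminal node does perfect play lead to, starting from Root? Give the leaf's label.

t9

C (MAX): max(-10, -49, -73) = -10
D (MAX): max(40, -1, 77) = 77
E (MAX): max(90, 83) = 90
A (MIN): min(-10, 77, 90) = -10
F (MAX): max(9, -98) = 9
G (MAX): max(34, -27) = 34
H (MAX): max(85, -19, -47) = 85
B (MIN): min(9, 34, 85) = 9
Root (MAX): max(-10, 9) = 9
At Root, MAX picks B (highest: 9).
At B, MIN picks F (lowest: 9).
At F, MAX picks t9 (highest: 9).
Terminal value 9.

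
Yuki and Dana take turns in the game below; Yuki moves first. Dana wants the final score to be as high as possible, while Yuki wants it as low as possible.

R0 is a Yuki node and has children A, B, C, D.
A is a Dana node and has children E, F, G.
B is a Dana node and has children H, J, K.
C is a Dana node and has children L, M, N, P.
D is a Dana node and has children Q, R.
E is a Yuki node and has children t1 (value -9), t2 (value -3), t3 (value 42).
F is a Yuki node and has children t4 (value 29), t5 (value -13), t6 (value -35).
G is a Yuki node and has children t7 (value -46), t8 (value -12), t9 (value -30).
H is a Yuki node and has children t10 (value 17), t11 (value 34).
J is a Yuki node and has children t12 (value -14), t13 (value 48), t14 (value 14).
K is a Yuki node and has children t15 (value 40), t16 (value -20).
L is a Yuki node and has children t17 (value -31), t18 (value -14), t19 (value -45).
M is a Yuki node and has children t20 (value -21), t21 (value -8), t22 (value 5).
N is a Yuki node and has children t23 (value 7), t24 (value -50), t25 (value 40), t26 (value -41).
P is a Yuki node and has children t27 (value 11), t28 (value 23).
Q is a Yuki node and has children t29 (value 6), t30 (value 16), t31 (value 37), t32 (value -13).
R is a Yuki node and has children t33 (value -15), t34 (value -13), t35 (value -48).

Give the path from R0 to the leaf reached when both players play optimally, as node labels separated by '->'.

R0 -> D -> Q -> t32

E (Yuki): min(-9, -3, 42) = -9
F (Yuki): min(29, -13, -35) = -35
G (Yuki): min(-46, -12, -30) = -46
A (Dana): max(-9, -35, -46) = -9
H (Yuki): min(17, 34) = 17
J (Yuki): min(-14, 48, 14) = -14
K (Yuki): min(40, -20) = -20
B (Dana): max(17, -14, -20) = 17
L (Yuki): min(-31, -14, -45) = -45
M (Yuki): min(-21, -8, 5) = -21
N (Yuki): min(7, -50, 40, -41) = -50
P (Yuki): min(11, 23) = 11
C (Dana): max(-45, -21, -50, 11) = 11
Q (Yuki): min(6, 16, 37, -13) = -13
R (Yuki): min(-15, -13, -48) = -48
D (Dana): max(-13, -48) = -13
R0 (Yuki): min(-9, 17, 11, -13) = -13
At R0, Yuki picks D (lowest: -13).
At D, Dana picks Q (highest: -13).
At Q, Yuki picks t32 (lowest: -13).
Terminal value -13.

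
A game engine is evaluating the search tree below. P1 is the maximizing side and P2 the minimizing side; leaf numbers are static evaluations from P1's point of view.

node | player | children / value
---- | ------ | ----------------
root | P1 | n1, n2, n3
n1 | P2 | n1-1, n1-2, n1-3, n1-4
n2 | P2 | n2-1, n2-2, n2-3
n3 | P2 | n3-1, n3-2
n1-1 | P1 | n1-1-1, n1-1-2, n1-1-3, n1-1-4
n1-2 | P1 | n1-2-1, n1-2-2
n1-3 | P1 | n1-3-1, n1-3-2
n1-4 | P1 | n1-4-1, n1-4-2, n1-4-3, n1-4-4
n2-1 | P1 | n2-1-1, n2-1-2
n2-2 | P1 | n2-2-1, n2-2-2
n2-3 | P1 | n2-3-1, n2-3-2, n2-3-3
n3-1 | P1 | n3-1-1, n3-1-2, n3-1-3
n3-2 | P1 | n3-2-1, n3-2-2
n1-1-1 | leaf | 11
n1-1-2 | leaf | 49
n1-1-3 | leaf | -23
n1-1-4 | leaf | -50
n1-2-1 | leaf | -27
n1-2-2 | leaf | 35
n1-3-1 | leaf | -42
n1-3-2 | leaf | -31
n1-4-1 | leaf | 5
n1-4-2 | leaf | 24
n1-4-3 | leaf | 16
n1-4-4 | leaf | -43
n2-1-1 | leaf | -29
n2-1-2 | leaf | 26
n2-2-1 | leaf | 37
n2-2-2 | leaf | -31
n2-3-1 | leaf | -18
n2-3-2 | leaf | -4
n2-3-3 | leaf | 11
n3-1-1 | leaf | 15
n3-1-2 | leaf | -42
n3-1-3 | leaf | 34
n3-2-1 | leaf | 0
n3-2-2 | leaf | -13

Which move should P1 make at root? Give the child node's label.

n1-1 (P1): max(11, 49, -23, -50) = 49
n1-2 (P1): max(-27, 35) = 35
n1-3 (P1): max(-42, -31) = -31
n1-4 (P1): max(5, 24, 16, -43) = 24
n1 (P2): min(49, 35, -31, 24) = -31
n2-1 (P1): max(-29, 26) = 26
n2-2 (P1): max(37, -31) = 37
n2-3 (P1): max(-18, -4, 11) = 11
n2 (P2): min(26, 37, 11) = 11
n3-1 (P1): max(15, -42, 34) = 34
n3-2 (P1): max(0, -13) = 0
n3 (P2): min(34, 0) = 0
root (P1): max(-31, 11, 0) = 11
P1 at root wants the highest of {n1=-31, n2=11, n3=0}, so chooses n2.

n2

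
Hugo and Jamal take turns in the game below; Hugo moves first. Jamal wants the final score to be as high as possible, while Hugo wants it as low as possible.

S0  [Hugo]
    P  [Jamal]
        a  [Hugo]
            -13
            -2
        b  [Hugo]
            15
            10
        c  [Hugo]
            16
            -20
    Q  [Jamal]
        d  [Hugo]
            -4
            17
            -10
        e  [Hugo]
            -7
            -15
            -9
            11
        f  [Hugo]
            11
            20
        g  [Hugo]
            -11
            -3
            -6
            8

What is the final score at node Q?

d (Hugo): min(-4, 17, -10) = -10
e (Hugo): min(-7, -15, -9, 11) = -15
f (Hugo): min(11, 20) = 11
g (Hugo): min(-11, -3, -6, 8) = -11
Q (Jamal): max(-10, -15, 11, -11) = 11

11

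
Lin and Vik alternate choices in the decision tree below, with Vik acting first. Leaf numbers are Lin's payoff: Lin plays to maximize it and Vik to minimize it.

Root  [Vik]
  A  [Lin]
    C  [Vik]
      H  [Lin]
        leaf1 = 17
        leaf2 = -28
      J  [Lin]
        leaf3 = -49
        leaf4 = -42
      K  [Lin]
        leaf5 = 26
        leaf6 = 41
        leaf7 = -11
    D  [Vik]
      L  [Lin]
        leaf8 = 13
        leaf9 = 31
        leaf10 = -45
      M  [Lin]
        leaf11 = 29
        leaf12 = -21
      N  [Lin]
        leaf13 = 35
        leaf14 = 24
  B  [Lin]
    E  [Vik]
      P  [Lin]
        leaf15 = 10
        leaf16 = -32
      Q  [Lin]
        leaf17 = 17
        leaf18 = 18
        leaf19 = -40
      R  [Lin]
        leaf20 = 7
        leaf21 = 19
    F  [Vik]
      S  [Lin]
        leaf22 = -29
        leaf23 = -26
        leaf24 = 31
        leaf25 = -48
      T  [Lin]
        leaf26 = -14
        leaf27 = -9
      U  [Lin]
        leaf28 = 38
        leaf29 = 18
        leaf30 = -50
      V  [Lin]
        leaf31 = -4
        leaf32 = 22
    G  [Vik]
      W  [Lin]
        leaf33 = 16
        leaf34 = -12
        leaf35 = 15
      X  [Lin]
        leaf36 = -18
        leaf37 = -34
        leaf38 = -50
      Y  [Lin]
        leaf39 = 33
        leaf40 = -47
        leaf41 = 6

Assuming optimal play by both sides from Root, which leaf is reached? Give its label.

H (Lin): max(17, -28) = 17
J (Lin): max(-49, -42) = -42
K (Lin): max(26, 41, -11) = 41
C (Vik): min(17, -42, 41) = -42
L (Lin): max(13, 31, -45) = 31
M (Lin): max(29, -21) = 29
N (Lin): max(35, 24) = 35
D (Vik): min(31, 29, 35) = 29
A (Lin): max(-42, 29) = 29
P (Lin): max(10, -32) = 10
Q (Lin): max(17, 18, -40) = 18
R (Lin): max(7, 19) = 19
E (Vik): min(10, 18, 19) = 10
S (Lin): max(-29, -26, 31, -48) = 31
T (Lin): max(-14, -9) = -9
U (Lin): max(38, 18, -50) = 38
V (Lin): max(-4, 22) = 22
F (Vik): min(31, -9, 38, 22) = -9
W (Lin): max(16, -12, 15) = 16
X (Lin): max(-18, -34, -50) = -18
Y (Lin): max(33, -47, 6) = 33
G (Vik): min(16, -18, 33) = -18
B (Lin): max(10, -9, -18) = 10
Root (Vik): min(29, 10) = 10
At Root, Vik picks B (lowest: 10).
At B, Lin picks E (highest: 10).
At E, Vik picks P (lowest: 10).
At P, Lin picks leaf15 (highest: 10).
Terminal value 10.

leaf15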